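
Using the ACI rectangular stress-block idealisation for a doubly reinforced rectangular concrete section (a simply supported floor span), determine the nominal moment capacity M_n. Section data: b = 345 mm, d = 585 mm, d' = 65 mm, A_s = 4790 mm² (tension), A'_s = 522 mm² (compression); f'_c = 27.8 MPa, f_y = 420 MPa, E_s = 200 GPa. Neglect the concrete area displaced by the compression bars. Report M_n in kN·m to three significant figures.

M_n ≈ 966 kN·m

Assume both tension and compression steel yield.
Net tension couple steel: A_s − A'_s = 4268 mm².
a = (A_s − A'_s) f_y / (0.85 f'_c b) = 1792560/(0.85 × 27.8 × 345) = 219.88 mm.
c = a/β₁ = 219.88/0.85 = 258.68 mm; ε'_s = 0.003(c − d')/c = 0.0022 ≥ f_y/E_s = 0.0021, so compression steel does yield.
M_n = (A_s − A'_s) f_y (d − a/2) + A'_s f_y (d − d') = [1792560 × (585 − 109.94) + 219240 × (585 − 65)] × 10⁻⁶ = 851.57 + 114.00 = 965.57 kN·m.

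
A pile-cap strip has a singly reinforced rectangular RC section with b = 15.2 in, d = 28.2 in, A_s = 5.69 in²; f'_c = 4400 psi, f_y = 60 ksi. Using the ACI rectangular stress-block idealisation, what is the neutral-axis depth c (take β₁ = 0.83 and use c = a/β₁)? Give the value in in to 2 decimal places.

c ≈ 7.24 in

T = A_s f_y = 5.69 × 60 = 341.4 kips.
a = T/(0.85 f'_c b) = 341.4/(0.85 × 4.4 × 15.2) = 6.0055 in.
With β₁ = 0.83, c = a/β₁ = 6.0055/0.83 = 7.24 in.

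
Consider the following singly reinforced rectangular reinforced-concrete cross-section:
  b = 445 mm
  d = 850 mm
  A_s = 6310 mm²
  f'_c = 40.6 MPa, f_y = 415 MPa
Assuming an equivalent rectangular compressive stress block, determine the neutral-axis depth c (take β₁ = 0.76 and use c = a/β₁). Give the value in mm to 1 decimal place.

T = A_s f_y = 6310 × 415 = 2618650 N = 2618.65 kN.
Setting C = 0.85 f'_c a b equal to T: a = 2618650/(0.85 × 40.6 × 445) = 170.519 mm.
With β₁ = 0.76, c = a/β₁ = 170.519/0.76 = 224.4 mm.

c ≈ 224.4 mm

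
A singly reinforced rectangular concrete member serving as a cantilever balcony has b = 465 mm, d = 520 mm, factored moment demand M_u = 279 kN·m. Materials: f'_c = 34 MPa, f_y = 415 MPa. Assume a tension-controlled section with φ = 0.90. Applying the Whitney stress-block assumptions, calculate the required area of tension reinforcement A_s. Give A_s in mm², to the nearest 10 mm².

A_s ≈ 1500 mm²

M_n = M_u/φ = 279/0.90 = 310 kN·m.
With M_n = 0.85 f'_c a b (d − a/2), solve the quadratic for a:
a = d − √(d² − 2M_n/(0.85 f'_c b)) = 520 − √(520² − 2 × 310×10⁶/(0.85 × 34 × 465)) = 46.43 mm.
A_s = 0.85 f'_c a b / f_y = 0.85 × 34 × 46.43 × 465 / 415 = 1503.5 mm².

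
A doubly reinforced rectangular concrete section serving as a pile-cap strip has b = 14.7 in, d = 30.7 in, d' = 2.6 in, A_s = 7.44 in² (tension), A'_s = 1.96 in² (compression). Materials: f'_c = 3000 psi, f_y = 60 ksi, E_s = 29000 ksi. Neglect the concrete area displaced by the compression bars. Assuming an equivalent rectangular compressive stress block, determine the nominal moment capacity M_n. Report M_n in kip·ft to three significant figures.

M_n ≈ 996 kip·ft

Assume both steels yield.
a = (A_s − A'_s) f_y/(0.85 f'_c b) = (7.44 − 1.96) × 60/(0.85 × 3 × 14.7) = 8.772 in.
c = a/β₁ = 8.772/0.85 = 10.320 in; ε'_s = 0.003(c − d')/c = 0.0022 ≥ ε_y = 0.0021, so the compression steel yields.
M_n = (A_s − A'_s) f_y (d − a/2) + A'_s f_y (d − d') = 328.8 × (30.7 − 4.386) + 117.6 × (30.7 − 2.6) = 8652.0 + 3304.6 = 11956.6 kip·in = 11956.6/12 = 996.38 kip·ft.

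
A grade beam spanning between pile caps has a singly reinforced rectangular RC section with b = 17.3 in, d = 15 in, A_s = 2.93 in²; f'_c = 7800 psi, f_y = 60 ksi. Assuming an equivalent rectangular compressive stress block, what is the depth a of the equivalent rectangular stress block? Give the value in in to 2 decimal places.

a ≈ 1.53 in

T = A_s f_y = 2.93 × 60 = 175.8 kips.
a = T/(0.85 f'_c b) = 175.8/(0.85 × 7.8 × 17.3) = 1.53 in.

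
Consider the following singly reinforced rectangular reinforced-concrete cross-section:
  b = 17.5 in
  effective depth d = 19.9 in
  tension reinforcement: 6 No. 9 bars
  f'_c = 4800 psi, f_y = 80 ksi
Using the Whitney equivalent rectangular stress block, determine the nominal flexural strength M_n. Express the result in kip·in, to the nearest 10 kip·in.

A_s = 6 × 1 = 6 in².
T = A_s f_y = 6 × 80 = 480 kips.
a = T/(0.85 f'_c b) = 480/(0.85 × 4.8 × 17.5) = 6.723 in.
M_n = T(d − a/2) = 480 × (19.9 − 3.3615) = 7938.5 kip·in.

M_n ≈ 7940 kip·in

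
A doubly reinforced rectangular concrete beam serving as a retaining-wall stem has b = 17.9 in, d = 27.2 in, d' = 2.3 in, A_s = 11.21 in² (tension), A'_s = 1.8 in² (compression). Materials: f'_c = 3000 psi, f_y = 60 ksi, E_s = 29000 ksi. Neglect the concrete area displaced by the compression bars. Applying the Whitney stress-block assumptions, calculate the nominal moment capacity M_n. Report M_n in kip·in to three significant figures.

Assume both steels yield.
a = (A_s − A'_s) f_y/(0.85 f'_c b) = (11.21 − 1.8) × 60/(0.85 × 3 × 17.9) = 12.369 in.
c = a/β₁ = 12.369/0.85 = 14.552 in; ε'_s = 0.003(c − d')/c = 0.0025 ≥ ε_y = 0.0021, so the compression steel yields.
M_n = (A_s − A'_s) f_y (d − a/2) + A'_s f_y (d − d') = 564.6 × (27.2 − 6.1845) + 108 × (27.2 − 2.3) = 11865.4 + 2689.2 = 14554.6 kip·in.

M_n ≈ 14600 kip·in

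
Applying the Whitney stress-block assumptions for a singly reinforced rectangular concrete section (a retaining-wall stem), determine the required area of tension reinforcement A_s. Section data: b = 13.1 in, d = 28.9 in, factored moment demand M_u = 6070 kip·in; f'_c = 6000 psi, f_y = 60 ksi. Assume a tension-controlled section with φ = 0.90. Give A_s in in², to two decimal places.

A_s ≈ 4.16 in²

M_n = M_u/φ = 6070/0.90 = 6744.44 kip·in.
From M_n = 0.85 f'_c a b (d − a/2):
a = d − √(d² − 2M_n/(0.85 f'_c b)) = 28.9 − √(28.9² − 2 × 6744.44/(0.85 × 6 × 13.1)) = 3.734 in.
A_s = 0.85 f'_c a b / f_y = 0.85 × 6 × 3.734 × 13.1 / 60 = 4.158 in².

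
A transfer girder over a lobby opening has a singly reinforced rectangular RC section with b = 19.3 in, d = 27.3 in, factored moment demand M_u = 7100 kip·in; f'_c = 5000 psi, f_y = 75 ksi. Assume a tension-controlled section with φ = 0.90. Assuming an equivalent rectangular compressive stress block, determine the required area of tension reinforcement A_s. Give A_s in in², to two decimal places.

A_s ≈ 4.14 in²

M_n = M_u/φ = 7100/0.90 = 7888.89 kip·in.
From M_n = 0.85 f'_c a b (d − a/2):
a = d − √(d² − 2M_n/(0.85 f'_c b)) = 27.3 − √(27.3² − 2 × 7888.89/(0.85 × 5 × 19.3)) = 3.785 in.
A_s = 0.85 f'_c a b / f_y = 0.85 × 5 × 3.785 × 19.3 / 75 = 4.140 in².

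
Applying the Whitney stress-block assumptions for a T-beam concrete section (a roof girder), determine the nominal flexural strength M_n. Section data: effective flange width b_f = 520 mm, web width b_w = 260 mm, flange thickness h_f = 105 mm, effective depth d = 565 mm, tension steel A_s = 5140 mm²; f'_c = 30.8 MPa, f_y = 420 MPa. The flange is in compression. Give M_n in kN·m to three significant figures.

Tension: T = A_s f_y = 5140 × 420 = 2158800 N.
Try a within the flange: a = T/(0.85 f'_c b_f) = 2158800/(0.85 × 30.8 × 520) = 158.58 mm.
a = 158.58 > h_f = 105 mm: the block extends into the web. Split into flange-overhang and web parts.
C_f = 0.85 f'_c (b_f − b_w) h_f = 0.85 × 30.8 × (520 − 260) × 105 = 714714 N.
Remaining web compression depth: a_w = (T − C_f)/(0.85 f'_c b_w) = (2158800 − 714714)/(0.85 × 30.8 × 260) = 212.15 mm.
M_n = C_f(d − h_f/2) + (T − C_f)(d − a_w/2) = 714714 × (565 − 52.5) + 1444086 × (565 − 106.075) = 366.29 + 662.73 = 1029.02 × 10⁶ N·mm.
M_n = 1029.02 kN·m.

M_n ≈ 1030 kN·m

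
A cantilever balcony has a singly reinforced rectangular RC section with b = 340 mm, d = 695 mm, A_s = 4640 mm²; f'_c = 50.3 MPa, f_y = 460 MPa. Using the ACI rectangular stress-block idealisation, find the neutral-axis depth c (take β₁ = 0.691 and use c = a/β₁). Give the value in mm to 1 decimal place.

T = A_s f_y = 4640 × 460 = 2134400 N = 2134.4 kN.
Setting C = 0.85 f'_c a b equal to T: a = 2134400/(0.85 × 50.3 × 340) = 146.828 mm.
With β₁ = 0.691, c = a/β₁ = 146.828/0.691 = 212.5 mm.

c ≈ 212.5 mm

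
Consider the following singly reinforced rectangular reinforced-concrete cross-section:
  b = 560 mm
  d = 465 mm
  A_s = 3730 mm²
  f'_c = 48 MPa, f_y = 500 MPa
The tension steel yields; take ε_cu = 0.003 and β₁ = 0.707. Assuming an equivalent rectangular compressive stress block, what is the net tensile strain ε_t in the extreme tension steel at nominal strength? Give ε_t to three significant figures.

a = A_s f_y/(0.85 f'_c b) = 81.63 mm.
β₁ = 0.707, so c = a/β₁ = 81.63/0.707 = 115.46 mm.
From the linear strain diagram with ε_cu = 0.003: ε_t = 0.003 (d − c)/c = 0.003 × (465 − 115.46)/115.46 = 0.00908.
Since ε_t ≥ 0.005, the section is tension-controlled.

ε_t ≈ 0.00908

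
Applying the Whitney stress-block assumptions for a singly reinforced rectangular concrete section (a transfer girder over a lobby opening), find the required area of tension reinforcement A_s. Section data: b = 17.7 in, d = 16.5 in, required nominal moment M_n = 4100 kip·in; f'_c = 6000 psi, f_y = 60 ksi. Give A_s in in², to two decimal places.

A_s ≈ 4.56 in²

From M_n = 0.85 f'_c a b (d − a/2):
a = d − √(d² − 2M_n/(0.85 f'_c b)) = 16.5 − √(16.5² − 2 × 4100/(0.85 × 6 × 17.7)) = 3.031 in.
A_s = 0.85 f'_c a b / f_y = 0.85 × 6 × 3.031 × 17.7 / 60 = 4.560 in².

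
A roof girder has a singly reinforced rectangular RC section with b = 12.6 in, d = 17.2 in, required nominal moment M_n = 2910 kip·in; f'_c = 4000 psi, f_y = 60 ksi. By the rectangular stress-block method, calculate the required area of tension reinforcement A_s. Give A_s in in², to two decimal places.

A_s ≈ 3.25 in²

From M_n = 0.85 f'_c a b (d − a/2):
a = d − √(d² − 2M_n/(0.85 f'_c b)) = 17.2 − √(17.2² − 2 × 2910/(0.85 × 4 × 12.6)) = 4.551 in.
A_s = 0.85 f'_c a b / f_y = 0.85 × 4 × 4.551 × 12.6 / 60 = 3.249 in².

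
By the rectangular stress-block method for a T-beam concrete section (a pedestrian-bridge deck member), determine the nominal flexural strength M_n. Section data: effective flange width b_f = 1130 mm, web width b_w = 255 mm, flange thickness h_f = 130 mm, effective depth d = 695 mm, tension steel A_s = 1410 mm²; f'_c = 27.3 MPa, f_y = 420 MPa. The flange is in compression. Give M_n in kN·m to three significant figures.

M_n ≈ 405 kN·m

Tension: T = A_s f_y = 1410 × 420 = 592200 N.
Try a within the flange: a = T/(0.85 f'_c b_f) = 592200/(0.85 × 27.3 × 1130) = 22.58 mm.
Since a = 22.58 ≤ h_f = 130 mm, the stress block lies entirely in the flange; analyse as a rectangular beam of width b_f.
M_n = T(d − a/2) = 592200 × (695 − 11.29) = 404.89 × 10⁶ N·mm.
M_n = 404.89 kN·m.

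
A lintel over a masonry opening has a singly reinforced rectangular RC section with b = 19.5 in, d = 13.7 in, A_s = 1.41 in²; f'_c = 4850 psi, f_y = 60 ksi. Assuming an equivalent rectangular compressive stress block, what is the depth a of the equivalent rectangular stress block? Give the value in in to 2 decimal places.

T = A_s f_y = 1.41 × 60 = 84.6 kips.
a = T/(0.85 f'_c b) = 84.6/(0.85 × 4.85 × 19.5) = 1.05 in.

a ≈ 1.05 in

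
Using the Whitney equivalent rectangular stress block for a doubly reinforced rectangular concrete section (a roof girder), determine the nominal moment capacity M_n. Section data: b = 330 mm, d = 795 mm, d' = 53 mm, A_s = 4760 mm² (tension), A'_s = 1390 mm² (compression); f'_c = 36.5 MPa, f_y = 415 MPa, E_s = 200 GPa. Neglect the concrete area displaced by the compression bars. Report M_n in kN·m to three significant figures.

Assume both tension and compression steel yield.
Net tension couple steel: A_s − A'_s = 3370 mm².
a = (A_s − A'_s) f_y / (0.85 f'_c b) = 1398550/(0.85 × 36.5 × 330) = 136.60 mm.
c = a/β₁ = 136.60/0.789 = 173.13 mm; ε'_s = 0.003(c − d')/c = 0.0021 ≥ f_y/E_s = 0.0021, so compression steel does yield.
M_n = (A_s − A'_s) f_y (d − a/2) + A'_s f_y (d − d') = [1398550 × (795 − 68.3) + 576850 × (795 − 53)] × 10⁻⁶ = 1016.33 + 428.02 = 1444.35 kN·m.

M_n ≈ 1440 kN·m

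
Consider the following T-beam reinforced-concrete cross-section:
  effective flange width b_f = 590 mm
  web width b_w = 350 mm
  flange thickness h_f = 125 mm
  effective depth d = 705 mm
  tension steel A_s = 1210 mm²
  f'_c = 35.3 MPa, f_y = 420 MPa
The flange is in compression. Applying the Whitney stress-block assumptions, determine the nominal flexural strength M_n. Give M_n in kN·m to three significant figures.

M_n ≈ 351 kN·m

Tension: T = A_s f_y = 1210 × 420 = 508200 N.
Try a within the flange: a = T/(0.85 f'_c b_f) = 508200/(0.85 × 35.3 × 590) = 28.71 mm.
Since a = 28.71 ≤ h_f = 125 mm, the stress block lies entirely in the flange; analyse as a rectangular beam of width b_f.
M_n = T(d − a/2) = 508200 × (705 − 14.355) = 350.99 × 10⁶ N·mm.
M_n = 350.99 kN·m.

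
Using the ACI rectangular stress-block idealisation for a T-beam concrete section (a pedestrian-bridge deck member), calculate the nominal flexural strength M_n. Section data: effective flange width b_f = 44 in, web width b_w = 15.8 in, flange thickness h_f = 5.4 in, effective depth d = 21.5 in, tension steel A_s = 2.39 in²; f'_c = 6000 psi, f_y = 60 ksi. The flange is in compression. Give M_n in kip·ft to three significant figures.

Tension: T = A_s f_y = 2.39 × 60 = 143.4 kips.
Try a within the flange: a = T/(0.85 f'_c b_f) = 143.4/(0.85 × 6 × 44) = 0.639 in.
Since a = 0.639 ≤ h_f = 5.4 in, the stress block lies entirely in the flange; analyse as a rectangular beam of width b_f.
M_n = T(d − a/2) = 143.4 × (21.5 − 0.3195) = 3037.3 kip·in.
M_n = 3037.3/12 = 253.11 kip·ft.

M_n ≈ 253 kip·ft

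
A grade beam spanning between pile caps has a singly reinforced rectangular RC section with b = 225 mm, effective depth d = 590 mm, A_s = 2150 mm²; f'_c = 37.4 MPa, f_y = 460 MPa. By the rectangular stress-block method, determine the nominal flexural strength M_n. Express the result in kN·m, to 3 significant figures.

M_n ≈ 515 kN·m

T = A_s f_y = 2150 × 460 = 989000 N = 989 kN.
From C = T: a = T/(0.85 f'_c b) = 989000/(0.85 × 37.4 × 225) = 138.27 mm.
M_n = T(d − a/2) = 989 kN × (590 − 69.135) mm = 515.14 kN·m.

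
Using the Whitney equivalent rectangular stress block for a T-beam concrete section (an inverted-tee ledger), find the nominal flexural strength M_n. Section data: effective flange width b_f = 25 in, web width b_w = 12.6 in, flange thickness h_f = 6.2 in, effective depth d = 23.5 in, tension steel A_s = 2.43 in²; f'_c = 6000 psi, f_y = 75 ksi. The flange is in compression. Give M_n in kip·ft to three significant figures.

Tension: T = A_s f_y = 2.43 × 75 = 182.25 kips.
Try a within the flange: a = T/(0.85 f'_c b_f) = 182.25/(0.85 × 6 × 25) = 1.429 in.
Since a = 1.429 ≤ h_f = 6.2 in, the stress block lies entirely in the flange; analyse as a rectangular beam of width b_f.
M_n = T(d − a/2) = 182.25 × (23.5 − 0.7145) = 4152.7 kip·in.
M_n = 4152.7/12 = 346.06 kip·ft.

M_n ≈ 346 kip·ft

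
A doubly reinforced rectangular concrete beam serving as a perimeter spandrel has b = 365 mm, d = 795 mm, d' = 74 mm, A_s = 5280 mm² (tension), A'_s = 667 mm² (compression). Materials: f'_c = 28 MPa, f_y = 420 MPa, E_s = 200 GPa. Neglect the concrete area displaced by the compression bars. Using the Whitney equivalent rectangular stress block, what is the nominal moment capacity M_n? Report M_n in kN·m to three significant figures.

M_n ≈ 1530 kN·m

Assume both tension and compression steel yield.
Net tension couple steel: A_s − A'_s = 4613 mm².
a = (A_s − A'_s) f_y / (0.85 f'_c b) = 1937460/(0.85 × 28 × 365) = 223.03 mm.
c = a/β₁ = 223.03/0.85 = 262.39 mm; ε'_s = 0.003(c − d')/c = 0.0022 ≥ f_y/E_s = 0.0021, so compression steel does yield.
M_n = (A_s − A'_s) f_y (d − a/2) + A'_s f_y (d − d') = [1937460 × (795 − 111.515) + 280140 × (795 − 74)] × 10⁻⁶ = 1324.22 + 201.98 = 1526.20 kN·m.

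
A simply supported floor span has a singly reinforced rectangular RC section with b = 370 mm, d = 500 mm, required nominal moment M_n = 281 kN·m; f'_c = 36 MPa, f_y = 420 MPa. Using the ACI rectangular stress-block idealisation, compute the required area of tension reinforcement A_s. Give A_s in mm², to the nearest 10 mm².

With M_n = 0.85 f'_c a b (d − a/2), solve the quadratic for a:
a = d − √(d² − 2M_n/(0.85 f'_c b)) = 500 − √(500² − 2 × 281×10⁶/(0.85 × 36 × 370)) = 52.38 mm.
A_s = 0.85 f'_c a b / f_y = 0.85 × 36 × 52.38 × 370 / 420 = 1412.0 mm².

A_s ≈ 1410 mm²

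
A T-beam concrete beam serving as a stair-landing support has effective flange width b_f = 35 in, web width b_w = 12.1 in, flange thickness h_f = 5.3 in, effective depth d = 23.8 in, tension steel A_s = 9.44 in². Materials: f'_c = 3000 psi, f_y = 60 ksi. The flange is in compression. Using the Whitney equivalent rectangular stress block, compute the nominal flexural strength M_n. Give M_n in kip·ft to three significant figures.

Tension: T = A_s f_y = 9.44 × 60 = 566.4 kips.
Try a within the flange: a = T/(0.85 f'_c b_f) = 566.4/(0.85 × 3 × 35) = 6.346 in.
a = 6.346 > h_f = 5.3 in: the block extends into the web. Split into flange-overhang and web parts.
C_f = 0.85 f'_c (b_f − b_w) h_f = 0.85 × 3 × (35 − 12.1) × 5.3 = 309.5 kips.
Remaining web compression depth: a_w = (T − C_f)/(0.85 f'_c b_w) = (566.4 − 309.5)/(0.85 × 3 × 12.1) = 8.326 in.
M_n = C_f(d − h_f/2) + (T − C_f)(d − a_w/2) = 309.5 × (23.8 − 2.65) + 256.9 × (23.8 − 4.163) = 6545.9 + 5044.7 = 11590.6 kip·in.
M_n = 11590.6/12 = 965.88 kip·ft.

M_n ≈ 966 kip·ft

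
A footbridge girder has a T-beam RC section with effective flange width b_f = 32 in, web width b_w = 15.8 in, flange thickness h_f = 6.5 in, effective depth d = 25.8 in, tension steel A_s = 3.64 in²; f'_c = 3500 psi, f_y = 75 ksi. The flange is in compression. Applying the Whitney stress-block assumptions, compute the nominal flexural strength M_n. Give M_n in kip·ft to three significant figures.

Tension: T = A_s f_y = 3.64 × 75 = 273 kips.
Try a within the flange: a = T/(0.85 f'_c b_f) = 273/(0.85 × 3.5 × 32) = 2.868 in.
Since a = 2.868 ≤ h_f = 6.5 in, the stress block lies entirely in the flange; analyse as a rectangular beam of width b_f.
M_n = T(d − a/2) = 273 × (25.8 − 1.434) = 6651.9 kip·in.
M_n = 6651.9/12 = 554.33 kip·ft.

M_n ≈ 554 kip·ft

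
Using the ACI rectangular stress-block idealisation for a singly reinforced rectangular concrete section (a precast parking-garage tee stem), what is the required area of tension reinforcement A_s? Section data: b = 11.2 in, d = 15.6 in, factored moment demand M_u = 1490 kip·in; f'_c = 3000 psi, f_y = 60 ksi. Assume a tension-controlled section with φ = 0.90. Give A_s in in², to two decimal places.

M_n = M_u/φ = 1490/0.90 = 1655.56 kip·in.
From M_n = 0.85 f'_c a b (d − a/2):
a = d − √(d² − 2M_n/(0.85 f'_c b)) = 15.6 − √(15.6² − 2 × 1655.56/(0.85 × 3 × 11.2)) = 4.312 in.
A_s = 0.85 f'_c a b / f_y = 0.85 × 3 × 4.312 × 11.2 / 60 = 2.053 in².

A_s ≈ 2.05 in²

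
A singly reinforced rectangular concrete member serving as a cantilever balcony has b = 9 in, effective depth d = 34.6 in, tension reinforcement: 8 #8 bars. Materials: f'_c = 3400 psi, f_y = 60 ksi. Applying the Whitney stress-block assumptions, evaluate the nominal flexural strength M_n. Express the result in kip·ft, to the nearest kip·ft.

A_s = 8 × 0.79 = 6.32 in².
T = A_s f_y = 6.32 × 60 = 379.2 kips.
a = T/(0.85 f'_c b) = 379.2/(0.85 × 3.4 × 9) = 14.579 in.
M_n = T(d − a/2) = 379.2 × (34.6 − 7.2895) = 10356.1 kip·in = 10356.1/12 = 863.01 kip·ft.

M_n ≈ 863 kip·ft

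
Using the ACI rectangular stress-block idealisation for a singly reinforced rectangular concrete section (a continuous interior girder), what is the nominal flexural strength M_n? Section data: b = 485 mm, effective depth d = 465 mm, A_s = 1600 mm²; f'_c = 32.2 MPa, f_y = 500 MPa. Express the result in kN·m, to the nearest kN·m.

M_n ≈ 348 kN·m

T = A_s f_y = 1600 × 500 = 800000 N = 800 kN.
From C = T: a = T/(0.85 f'_c b) = 800000/(0.85 × 32.2 × 485) = 60.27 mm.
M_n = T(d − a/2) = 800 kN × (465 − 30.135) mm = 347.89 kN·m.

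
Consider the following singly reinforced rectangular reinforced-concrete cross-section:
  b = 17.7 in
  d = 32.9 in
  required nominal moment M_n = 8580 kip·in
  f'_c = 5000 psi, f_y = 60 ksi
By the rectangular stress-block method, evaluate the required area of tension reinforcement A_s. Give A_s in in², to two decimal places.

From M_n = 0.85 f'_c a b (d − a/2):
a = d − √(d² − 2M_n/(0.85 f'_c b)) = 32.9 − √(32.9² − 2 × 8580/(0.85 × 5 × 17.7)) = 3.672 in.
A_s = 0.85 f'_c a b / f_y = 0.85 × 5 × 3.672 × 17.7 / 60 = 4.604 in².

A_s ≈ 4.60 in²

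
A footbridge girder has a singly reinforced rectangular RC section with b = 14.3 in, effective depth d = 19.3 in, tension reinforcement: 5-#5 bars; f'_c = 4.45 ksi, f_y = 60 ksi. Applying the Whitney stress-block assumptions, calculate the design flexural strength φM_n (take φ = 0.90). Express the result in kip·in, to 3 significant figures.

A_s = 5 × 0.31 = 1.55 in².
T = A_s f_y = 1.55 × 60 = 93 kips.
a = T/(0.85 f'_c b) = 93/(0.85 × 4.45 × 14.3) = 1.719 in.
M_n = T(d − a/2) = 93 × (19.3 − 0.8595) = 1715.0 kip·in.
φM_n = 0.90 × 1715.0 = 1543.5 kip·in.

φM_n ≈ 1540 kip·in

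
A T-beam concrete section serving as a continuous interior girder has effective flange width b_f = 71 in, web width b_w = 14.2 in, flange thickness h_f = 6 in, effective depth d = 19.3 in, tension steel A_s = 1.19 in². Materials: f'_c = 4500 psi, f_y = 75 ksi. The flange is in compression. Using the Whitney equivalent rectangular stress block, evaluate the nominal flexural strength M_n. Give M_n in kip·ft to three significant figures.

M_n ≈ 142 kip·ft

Tension: T = A_s f_y = 1.19 × 75 = 89.25 kips.
Try a within the flange: a = T/(0.85 f'_c b_f) = 89.25/(0.85 × 4.5 × 71) = 0.329 in.
Since a = 0.329 ≤ h_f = 6 in, the stress block lies entirely in the flange; analyse as a rectangular beam of width b_f.
M_n = T(d − a/2) = 89.25 × (19.3 − 0.1645) = 1707.8 kip·in.
M_n = 1707.8/12 = 142.32 kip·ft.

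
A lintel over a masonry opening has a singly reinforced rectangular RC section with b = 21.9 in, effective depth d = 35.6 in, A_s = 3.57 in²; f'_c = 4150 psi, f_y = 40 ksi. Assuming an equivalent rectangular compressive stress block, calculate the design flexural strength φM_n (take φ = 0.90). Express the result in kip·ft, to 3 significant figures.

φM_n ≈ 371 kip·ft

T = A_s f_y = 3.57 × 40 = 142.8 kips.
a = T/(0.85 f'_c b) = 142.8/(0.85 × 4.15 × 21.9) = 1.848 in.
M_n = T(d − a/2) = 142.8 × (35.6 − 0.924) = 4951.7 kip·in = 4951.7/12 = 412.64 kip·ft.
φM_n = 0.90 × 412.64 = 371.38 kip·ft.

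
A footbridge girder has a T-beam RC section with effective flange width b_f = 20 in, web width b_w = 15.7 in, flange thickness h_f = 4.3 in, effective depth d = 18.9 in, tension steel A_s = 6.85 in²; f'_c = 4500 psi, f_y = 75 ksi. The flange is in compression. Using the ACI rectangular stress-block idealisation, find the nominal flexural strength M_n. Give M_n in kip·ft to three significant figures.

M_n ≈ 660 kip·ft

Tension: T = A_s f_y = 6.85 × 75 = 513.75 kips.
Try a within the flange: a = T/(0.85 f'_c b_f) = 513.75/(0.85 × 4.5 × 20) = 6.716 in.
a = 6.716 > h_f = 4.3 in: the block extends into the web. Split into flange-overhang and web parts.
C_f = 0.85 f'_c (b_f − b_w) h_f = 0.85 × 4.5 × (20 − 15.7) × 4.3 = 70.7 kips.
Remaining web compression depth: a_w = (T − C_f)/(0.85 f'_c b_w) = (513.75 − 70.7)/(0.85 × 4.5 × 15.7) = 7.378 in.
M_n = C_f(d − h_f/2) + (T − C_f)(d − a_w/2) = 70.7 × (18.9 − 2.15) + 443.05 × (18.9 − 3.689) = 1184.2 + 6739.2 = 7923.4 kip·in.
M_n = 7923.4/12 = 660.28 kip·ft.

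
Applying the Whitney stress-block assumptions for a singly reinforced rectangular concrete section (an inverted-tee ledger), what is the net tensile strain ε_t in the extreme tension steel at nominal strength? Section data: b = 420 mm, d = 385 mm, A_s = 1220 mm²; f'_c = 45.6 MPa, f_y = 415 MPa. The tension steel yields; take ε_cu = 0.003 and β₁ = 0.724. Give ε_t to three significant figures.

ε_t ≈ 0.0239

a = A_s f_y/(0.85 f'_c b) = 31.10 mm.
β₁ = 0.724, so c = a/β₁ = 31.10/0.724 = 42.96 mm.
From the linear strain diagram with ε_cu = 0.003: ε_t = 0.003 (d − c)/c = 0.003 × (385 − 42.96)/42.96 = 0.0239.
Since ε_t ≥ 0.005, the section is tension-controlled.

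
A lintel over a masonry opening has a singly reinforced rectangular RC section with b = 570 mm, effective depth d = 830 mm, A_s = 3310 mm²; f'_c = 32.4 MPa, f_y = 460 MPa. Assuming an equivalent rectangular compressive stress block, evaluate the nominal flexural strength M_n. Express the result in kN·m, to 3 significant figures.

M_n ≈ 1190 kN·m

T = A_s f_y = 3310 × 460 = 1522600 N = 1522.6 kN.
From C = T: a = T/(0.85 f'_c b) = 1522600/(0.85 × 32.4 × 570) = 96.99 mm.
M_n = T(d − a/2) = 1522.6 kN × (830 − 48.495) mm = 1189.92 kN·m.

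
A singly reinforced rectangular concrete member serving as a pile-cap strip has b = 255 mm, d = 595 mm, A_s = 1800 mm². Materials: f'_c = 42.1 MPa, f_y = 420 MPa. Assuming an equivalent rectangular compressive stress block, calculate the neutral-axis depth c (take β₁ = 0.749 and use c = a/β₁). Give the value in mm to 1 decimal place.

c ≈ 110.6 mm

T = A_s f_y = 1800 × 420 = 756000 N = 756 kN.
Setting C = 0.85 f'_c a b equal to T: a = 756000/(0.85 × 42.1 × 255) = 82.848 mm.
With β₁ = 0.749, c = a/β₁ = 82.848/0.749 = 110.6 mm.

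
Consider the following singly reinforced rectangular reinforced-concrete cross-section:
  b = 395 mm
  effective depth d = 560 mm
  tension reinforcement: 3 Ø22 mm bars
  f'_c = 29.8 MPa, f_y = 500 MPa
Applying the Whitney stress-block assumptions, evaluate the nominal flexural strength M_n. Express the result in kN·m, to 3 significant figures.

M_n ≈ 303 kN·m

A_s = 3 × 380 = 1140 mm².
T = A_s f_y = 1140 × 500 = 570000 N = 570 kN.
From C = T: a = T/(0.85 f'_c b) = 570000/(0.85 × 29.8 × 395) = 56.97 mm.
M_n = T(d − a/2) = 570 kN × (560 − 28.485) mm = 302.96 kN·m.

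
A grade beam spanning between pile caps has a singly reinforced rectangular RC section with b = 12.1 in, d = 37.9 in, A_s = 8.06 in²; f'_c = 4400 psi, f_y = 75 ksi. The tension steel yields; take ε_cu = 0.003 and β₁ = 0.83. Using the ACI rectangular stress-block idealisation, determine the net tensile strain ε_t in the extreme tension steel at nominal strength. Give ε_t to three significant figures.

a = A_s f_y/(0.85 f'_c b) = 13.358 in.
β₁ = 0.83, so c = a/β₁ = 13.358/0.83 = 16.094 in.
From the linear strain diagram with ε_cu = 0.003: ε_t = 0.003 (d − c)/c = 0.003 × (37.9 − 16.094)/16.094 = 0.00406.
ε_t is between 0.004 and 0.005 — transition zone.

ε_t ≈ 0.00406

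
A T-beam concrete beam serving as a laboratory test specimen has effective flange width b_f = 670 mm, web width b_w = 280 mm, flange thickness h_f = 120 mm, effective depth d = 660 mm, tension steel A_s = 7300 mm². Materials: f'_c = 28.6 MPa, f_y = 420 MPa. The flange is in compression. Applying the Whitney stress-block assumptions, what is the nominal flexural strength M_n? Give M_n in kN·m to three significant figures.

Tension: T = A_s f_y = 7300 × 420 = 3066000 N.
Try a within the flange: a = T/(0.85 f'_c b_f) = 3066000/(0.85 × 28.6 × 670) = 188.24 mm.
a = 188.24 > h_f = 120 mm: the block extends into the web. Split into flange-overhang and web parts.
C_f = 0.85 f'_c (b_f − b_w) h_f = 0.85 × 28.6 × (670 − 280) × 120 = 1137708 N.
Remaining web compression depth: a_w = (T − C_f)/(0.85 f'_c b_w) = (3066000 − 1137708)/(0.85 × 28.6 × 280) = 283.29 mm.
M_n = C_f(d − h_f/2) + (T − C_f)(d − a_w/2) = 1137708 × (660 − 60) + 1928292 × (660 − 141.645) = 682.62 + 999.54 = 1682.16 × 10⁶ N·mm.
M_n = 1682.16 kN·m.

M_n ≈ 1680 kN·m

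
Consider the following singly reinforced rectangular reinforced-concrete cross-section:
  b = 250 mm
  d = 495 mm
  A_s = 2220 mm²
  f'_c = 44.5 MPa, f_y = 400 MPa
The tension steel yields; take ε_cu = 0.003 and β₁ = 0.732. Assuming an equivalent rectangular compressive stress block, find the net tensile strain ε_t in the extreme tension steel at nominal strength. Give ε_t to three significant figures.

a = A_s f_y/(0.85 f'_c b) = 93.91 mm.
β₁ = 0.732, so c = a/β₁ = 93.91/0.732 = 128.29 mm.
From the linear strain diagram with ε_cu = 0.003: ε_t = 0.003 (d − c)/c = 0.003 × (495 − 128.29)/128.29 = 0.00858.
Since ε_t ≥ 0.005, the section is tension-controlled.

ε_t ≈ 0.00858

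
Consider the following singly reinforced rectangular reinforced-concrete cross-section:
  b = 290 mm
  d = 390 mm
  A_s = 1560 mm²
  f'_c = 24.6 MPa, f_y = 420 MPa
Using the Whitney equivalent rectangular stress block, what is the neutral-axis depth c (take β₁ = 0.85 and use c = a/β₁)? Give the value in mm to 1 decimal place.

c ≈ 127.1 mm

T = A_s f_y = 1560 × 420 = 655200 N = 655.2 kN.
Setting C = 0.85 f'_c a b equal to T: a = 655200/(0.85 × 24.6 × 290) = 108.049 mm.
With β₁ = 0.85, c = a/β₁ = 108.049/0.85 = 127.1 mm.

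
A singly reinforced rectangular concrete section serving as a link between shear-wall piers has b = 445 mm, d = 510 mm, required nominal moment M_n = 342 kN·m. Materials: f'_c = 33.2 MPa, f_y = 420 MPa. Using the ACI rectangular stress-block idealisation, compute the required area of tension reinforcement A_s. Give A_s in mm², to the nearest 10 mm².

A_s ≈ 1690 mm²

With M_n = 0.85 f'_c a b (d − a/2), solve the quadratic for a:
a = d − √(d² − 2M_n/(0.85 f'_c b)) = 510 − √(510² − 2 × 342×10⁶/(0.85 × 33.2 × 445)) = 56.53 mm.
A_s = 0.85 f'_c a b / f_y = 0.85 × 33.2 × 56.53 × 445 / 420 = 1690.2 mm².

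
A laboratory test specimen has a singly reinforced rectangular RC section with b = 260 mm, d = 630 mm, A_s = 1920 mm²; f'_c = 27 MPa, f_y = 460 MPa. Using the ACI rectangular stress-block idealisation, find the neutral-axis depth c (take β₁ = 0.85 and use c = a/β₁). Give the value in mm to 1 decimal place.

c ≈ 174.1 mm

T = A_s f_y = 1920 × 460 = 883200 N = 883.2 kN.
Setting C = 0.85 f'_c a b equal to T: a = 883200/(0.85 × 27 × 260) = 148.014 mm.
With β₁ = 0.85, c = a/β₁ = 148.014/0.85 = 174.1 mm.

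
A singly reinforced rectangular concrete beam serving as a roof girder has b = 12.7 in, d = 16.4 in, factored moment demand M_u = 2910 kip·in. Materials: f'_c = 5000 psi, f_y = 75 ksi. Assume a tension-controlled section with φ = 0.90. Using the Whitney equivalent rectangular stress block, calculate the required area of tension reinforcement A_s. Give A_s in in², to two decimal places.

M_n = M_u/φ = 2910/0.90 = 3233.33 kip·in.
From M_n = 0.85 f'_c a b (d − a/2):
a = d − √(d² − 2M_n/(0.85 f'_c b)) = 16.4 − √(16.4² − 2 × 3233.33/(0.85 × 5 × 12.7)) = 4.187 in.
A_s = 0.85 f'_c a b / f_y = 0.85 × 5 × 4.187 × 12.7 / 75 = 3.013 in².

A_s ≈ 3.01 in²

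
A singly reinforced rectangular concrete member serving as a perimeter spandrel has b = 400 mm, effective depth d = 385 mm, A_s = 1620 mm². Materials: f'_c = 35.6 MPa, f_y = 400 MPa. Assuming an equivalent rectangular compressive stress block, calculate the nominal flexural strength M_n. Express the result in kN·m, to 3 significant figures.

T = A_s f_y = 1620 × 400 = 648000 N = 648 kN.
From C = T: a = T/(0.85 f'_c b) = 648000/(0.85 × 35.6 × 400) = 53.54 mm.
M_n = T(d − a/2) = 648 kN × (385 − 26.77) mm = 232.13 kN·m.

M_n ≈ 232 kN·m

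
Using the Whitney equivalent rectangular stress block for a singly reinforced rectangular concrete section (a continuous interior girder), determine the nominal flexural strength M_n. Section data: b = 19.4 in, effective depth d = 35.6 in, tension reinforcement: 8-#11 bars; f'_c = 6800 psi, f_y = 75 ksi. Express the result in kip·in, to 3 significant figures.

A_s = 8 × 1.56 = 12.48 in².
T = A_s f_y = 12.48 × 75 = 936 kips.
a = T/(0.85 f'_c b) = 936/(0.85 × 6.8 × 19.4) = 8.347 in.
M_n = T(d − a/2) = 936 × (35.6 − 4.1735) = 29415.2 kip·in.

M_n ≈ 29400 kip·in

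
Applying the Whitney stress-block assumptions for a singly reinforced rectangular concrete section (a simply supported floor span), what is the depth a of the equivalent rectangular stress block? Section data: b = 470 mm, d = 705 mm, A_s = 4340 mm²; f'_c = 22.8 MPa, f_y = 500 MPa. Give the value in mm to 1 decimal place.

a ≈ 238.2 mm

T = A_s f_y = 4340 × 500 = 2170000 N = 2170 kN.
Setting C = 0.85 f'_c a b equal to T: a = 2170000/(0.85 × 22.8 × 470) = 238.2 mm.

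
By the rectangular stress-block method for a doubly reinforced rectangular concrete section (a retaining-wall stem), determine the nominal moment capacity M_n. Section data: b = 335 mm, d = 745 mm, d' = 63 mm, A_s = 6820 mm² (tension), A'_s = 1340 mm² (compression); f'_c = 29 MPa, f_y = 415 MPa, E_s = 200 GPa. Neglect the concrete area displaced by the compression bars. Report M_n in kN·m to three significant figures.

Assume both tension and compression steel yield.
Net tension couple steel: A_s − A'_s = 5480 mm².
a = (A_s − A'_s) f_y / (0.85 f'_c b) = 2274200/(0.85 × 29 × 335) = 275.40 mm.
c = a/β₁ = 275.40/0.843 = 326.69 mm; ε'_s = 0.003(c − d')/c = 0.0024 ≥ f_y/E_s = 0.0021, so compression steel does yield.
M_n = (A_s − A'_s) f_y (d − a/2) + A'_s f_y (d − d') = [2274200 × (745 − 137.7) + 556100 × (745 − 63)] × 10⁻⁶ = 1381.12 + 379.26 = 1760.38 kN·m.

M_n ≈ 1760 kN·m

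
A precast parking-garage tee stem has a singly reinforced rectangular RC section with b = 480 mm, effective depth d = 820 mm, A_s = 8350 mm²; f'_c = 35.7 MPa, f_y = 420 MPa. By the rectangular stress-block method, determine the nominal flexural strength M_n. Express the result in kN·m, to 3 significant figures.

M_n ≈ 2450 kN·m

T = A_s f_y = 8350 × 420 = 3507000 N = 3507 kN.
From C = T: a = T/(0.85 f'_c b) = 3507000/(0.85 × 35.7 × 480) = 240.77 mm.
M_n = T(d − a/2) = 3507 kN × (820 − 120.385) mm = 2453.55 kN·m.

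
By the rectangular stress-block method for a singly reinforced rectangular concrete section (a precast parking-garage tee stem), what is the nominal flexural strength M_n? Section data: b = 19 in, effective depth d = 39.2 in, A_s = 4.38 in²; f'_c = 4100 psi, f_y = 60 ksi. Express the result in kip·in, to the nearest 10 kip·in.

T = A_s f_y = 4.38 × 60 = 262.8 kips.
a = T/(0.85 f'_c b) = 262.8/(0.85 × 4.1 × 19) = 3.969 in.
M_n = T(d − a/2) = 262.8 × (39.2 − 1.9845) = 9780.2 kip·in.

M_n ≈ 9780 kip·in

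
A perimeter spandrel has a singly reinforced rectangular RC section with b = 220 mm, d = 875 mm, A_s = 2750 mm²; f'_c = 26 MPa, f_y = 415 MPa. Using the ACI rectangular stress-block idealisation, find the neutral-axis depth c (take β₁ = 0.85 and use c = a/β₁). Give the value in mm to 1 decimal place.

c ≈ 276.2 mm

T = A_s f_y = 2750 × 415 = 1141250 N = 1141.25 kN.
Setting C = 0.85 f'_c a b equal to T: a = 1141250/(0.85 × 26 × 220) = 234.729 mm.
With β₁ = 0.85, c = a/β₁ = 234.729/0.85 = 276.2 mm.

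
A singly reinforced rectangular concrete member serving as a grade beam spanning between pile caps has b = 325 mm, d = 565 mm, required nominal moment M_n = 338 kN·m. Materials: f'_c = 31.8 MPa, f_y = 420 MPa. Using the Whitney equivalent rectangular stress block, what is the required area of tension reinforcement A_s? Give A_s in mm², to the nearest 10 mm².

A_s ≈ 1520 mm²

With M_n = 0.85 f'_c a b (d − a/2), solve the quadratic for a:
a = d − √(d² − 2M_n/(0.85 f'_c b)) = 565 − √(565² − 2 × 338×10⁶/(0.85 × 31.8 × 325)) = 72.79 mm.
A_s = 0.85 f'_c a b / f_y = 0.85 × 31.8 × 72.79 × 325 / 420 = 1522.5 mm².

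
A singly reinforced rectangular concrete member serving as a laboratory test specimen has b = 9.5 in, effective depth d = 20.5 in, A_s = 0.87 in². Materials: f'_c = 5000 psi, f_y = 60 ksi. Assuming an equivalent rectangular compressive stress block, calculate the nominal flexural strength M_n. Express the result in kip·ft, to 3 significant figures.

T = A_s f_y = 0.87 × 60 = 52.2 kips.
a = T/(0.85 f'_c b) = 52.2/(0.85 × 5 × 9.5) = 1.293 in.
M_n = T(d − a/2) = 52.2 × (20.5 − 0.6465) = 1036.4 kip·in = 1036.4/12 = 86.37 kip·ft.

M_n ≈ 86.4 kip·ft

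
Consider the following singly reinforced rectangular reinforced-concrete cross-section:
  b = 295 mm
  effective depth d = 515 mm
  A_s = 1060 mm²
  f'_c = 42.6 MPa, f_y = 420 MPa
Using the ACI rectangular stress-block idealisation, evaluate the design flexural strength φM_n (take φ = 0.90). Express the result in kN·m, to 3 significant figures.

φM_n ≈ 198 kN·m

T = A_s f_y = 1060 × 420 = 445200 N = 445.2 kN.
From C = T: a = T/(0.85 f'_c b) = 445200/(0.85 × 42.6 × 295) = 41.68 mm.
M_n = T(d − a/2) = 445.2 kN × (515 − 20.84) mm = 220.00 kN·m.
φM_n = 0.90 × 220.00 = 198.00 kN·m.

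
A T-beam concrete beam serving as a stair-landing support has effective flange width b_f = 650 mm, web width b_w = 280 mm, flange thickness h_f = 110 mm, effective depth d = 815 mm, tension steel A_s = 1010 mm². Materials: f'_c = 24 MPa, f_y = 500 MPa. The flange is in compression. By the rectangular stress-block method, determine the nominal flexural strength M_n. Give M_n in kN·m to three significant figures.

Tension: T = A_s f_y = 1010 × 500 = 505000 N.
Try a within the flange: a = T/(0.85 f'_c b_f) = 505000/(0.85 × 24 × 650) = 38.08 mm.
Since a = 38.08 ≤ h_f = 110 mm, the stress block lies entirely in the flange; analyse as a rectangular beam of width b_f.
M_n = T(d − a/2) = 505000 × (815 − 19.04) = 401.96 × 10⁶ N·mm.
M_n = 401.96 kN·m.

M_n ≈ 402 kN·m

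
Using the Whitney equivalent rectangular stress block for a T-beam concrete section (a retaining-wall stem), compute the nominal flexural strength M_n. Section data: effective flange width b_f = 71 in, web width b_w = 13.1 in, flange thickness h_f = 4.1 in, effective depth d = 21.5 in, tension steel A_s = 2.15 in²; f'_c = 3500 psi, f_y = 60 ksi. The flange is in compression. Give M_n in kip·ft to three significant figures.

Tension: T = A_s f_y = 2.15 × 60 = 129 kips.
Try a within the flange: a = T/(0.85 f'_c b_f) = 129/(0.85 × 3.5 × 71) = 0.611 in.
Since a = 0.611 ≤ h_f = 4.1 in, the stress block lies entirely in the flange; analyse as a rectangular beam of width b_f.
M_n = T(d − a/2) = 129 × (21.5 − 0.3055) = 2734.1 kip·in.
M_n = 2734.1/12 = 227.84 kip·ft.

M_n ≈ 228 kip·ft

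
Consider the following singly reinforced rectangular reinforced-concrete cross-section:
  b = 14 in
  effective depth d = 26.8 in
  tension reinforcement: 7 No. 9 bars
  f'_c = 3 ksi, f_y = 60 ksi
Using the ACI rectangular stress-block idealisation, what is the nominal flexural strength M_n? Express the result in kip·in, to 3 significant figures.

A_s = 7 × 1 = 7 in².
T = A_s f_y = 7 × 60 = 420 kips.
a = T/(0.85 f'_c b) = 420/(0.85 × 3 × 14) = 11.765 in.
M_n = T(d − a/2) = 420 × (26.8 − 5.8825) = 8785.4 kip·in.

M_n ≈ 8790 kip·in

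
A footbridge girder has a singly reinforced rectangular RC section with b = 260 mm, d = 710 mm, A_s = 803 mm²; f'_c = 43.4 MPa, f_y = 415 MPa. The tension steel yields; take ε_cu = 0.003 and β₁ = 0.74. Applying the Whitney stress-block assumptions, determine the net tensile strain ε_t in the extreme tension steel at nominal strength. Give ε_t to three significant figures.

ε_t ≈ 0.0424

a = A_s f_y/(0.85 f'_c b) = 34.74 mm.
β₁ = 0.74, so c = a/β₁ = 34.74/0.74 = 46.95 mm.
From the linear strain diagram with ε_cu = 0.003: ε_t = 0.003 (d − c)/c = 0.003 × (710 − 46.95)/46.95 = 0.0424.
Since ε_t ≥ 0.005, the section is tension-controlled.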